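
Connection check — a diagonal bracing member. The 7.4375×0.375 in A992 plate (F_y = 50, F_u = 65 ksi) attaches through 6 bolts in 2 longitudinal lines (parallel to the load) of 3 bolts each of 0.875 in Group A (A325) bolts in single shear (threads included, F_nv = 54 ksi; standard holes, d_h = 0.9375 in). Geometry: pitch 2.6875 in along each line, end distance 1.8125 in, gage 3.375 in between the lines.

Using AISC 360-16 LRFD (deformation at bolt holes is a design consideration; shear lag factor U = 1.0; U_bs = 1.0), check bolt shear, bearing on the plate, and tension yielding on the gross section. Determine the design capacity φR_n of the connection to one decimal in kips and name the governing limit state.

Bolt shear: A_b = π(0.875)²/4 = 0.60132 in². φR_n = 0.75 × 54 × 0.60132 × 6 × 1 = 146.1 kips.
Bearing (0.375 in plate, F_u = 65 ksi): end bolts L_c = 1.8125 − 0.9375/2 = 1.34375, R_n = min(1.2×1.34375×0.375×65, 2.4×0.875×0.375×65) = 39.305 kips/bolt; interior L_c = 2.6875 − 0.9375 = 1.75, R_n = 51.188 kips/bolt. φR_n = 0.75 × (2×39.305 + 4×51.188) = 212.5 kips.
Tension yield (gross): A_g = 7.4375×0.375 = 2.7891 in². φR_n = 0.90 × 50 × 2.7891 = 125.5 kips.
Governing: min(146.1, 212.5, 125.5) = 125.5 kips → gross-section yield.

125.5 kips (gross-section yield governs)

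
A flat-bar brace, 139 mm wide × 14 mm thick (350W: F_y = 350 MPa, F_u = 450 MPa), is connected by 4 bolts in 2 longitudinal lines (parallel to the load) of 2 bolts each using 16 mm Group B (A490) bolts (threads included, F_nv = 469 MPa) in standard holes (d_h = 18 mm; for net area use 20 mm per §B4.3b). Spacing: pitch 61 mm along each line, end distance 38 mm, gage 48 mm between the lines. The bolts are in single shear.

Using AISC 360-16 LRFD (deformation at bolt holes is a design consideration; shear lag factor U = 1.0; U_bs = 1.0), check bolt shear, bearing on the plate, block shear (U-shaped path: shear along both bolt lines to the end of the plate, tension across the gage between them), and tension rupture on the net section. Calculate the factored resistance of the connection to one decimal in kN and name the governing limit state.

282.9 kN (bolt shear governs)

Bolt shear: A_b = π(16)²/4 = 201.06 mm². φR_n = 0.75 × 469 × 201.06 × 4 × 1 = 282.9 kN.
Bearing (14 mm plate, F_u = 450 MPa): end bolts L_c = 38 − 18/2 = 29, R_n = min(1.2×29×14×450, 2.4×16×14×450) = 219.24 kN/bolt; interior L_c = 61 − 18 = 43, R_n = 241.92 kN/bolt. φR_n = 0.75 × (2×219.24 + 2×241.92) = 691.7 kN.
Block shear: shear path 2×[38+1×61] = 2×99 mm, A_gv = 2772, A_nv = 2×(99 − 1.5×20)×14 = 1932 mm²; tension across gage: (48 − 1×20)×14 = 392 mm². R_n = min(0.6×450×1932, 0.6×350×2772) + 1.0×450×392 = min(521.64, 582.12) + 176.4 = 698.04 kN. φR_n = 0.75 × 698.04 = 523.5 kN.
Tension rupture (net): A_n = (139 − 2×20)×14 = 1386 mm² (U = 1.0, A_e = A_n). φR_n = 0.75 × 450 × 1386 = 467.8 kN.
Governing: min(282.9, 691.7, 523.5, 467.8) = 282.9 kN → bolt shear.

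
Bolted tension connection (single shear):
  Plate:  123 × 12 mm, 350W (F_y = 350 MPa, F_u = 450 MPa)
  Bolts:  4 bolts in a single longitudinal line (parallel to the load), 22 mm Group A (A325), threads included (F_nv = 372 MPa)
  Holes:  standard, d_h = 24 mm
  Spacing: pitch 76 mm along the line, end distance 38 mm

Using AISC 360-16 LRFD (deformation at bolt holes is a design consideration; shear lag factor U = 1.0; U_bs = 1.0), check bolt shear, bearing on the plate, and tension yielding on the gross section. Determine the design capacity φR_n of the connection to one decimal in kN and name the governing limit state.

Bolt shear: A_b = π(22)²/4 = 380.13 mm². φR_n = 0.75 × 372 × 380.13 × 4 × 1 = 424.2 kN.
Bearing (12 mm plate, F_u = 450 MPa): end bolts L_c = 38 − 24/2 = 26, R_n = min(1.2×26×12×450, 2.4×22×12×450) = 168.48 kN/bolt; interior L_c = 76 − 24 = 52, R_n = 285.12 kN/bolt. φR_n = 0.75 × (1×168.48 + 3×285.12) = 767.9 kN.
Tension yield (gross): A_g = 123×12 = 1476 mm². φR_n = 0.90 × 350 × 1476 = 464.9 kN.
Governing: min(424.2, 767.9, 464.9) = 424.2 kN → bolt shear.

424.2 kN (bolt shear governs)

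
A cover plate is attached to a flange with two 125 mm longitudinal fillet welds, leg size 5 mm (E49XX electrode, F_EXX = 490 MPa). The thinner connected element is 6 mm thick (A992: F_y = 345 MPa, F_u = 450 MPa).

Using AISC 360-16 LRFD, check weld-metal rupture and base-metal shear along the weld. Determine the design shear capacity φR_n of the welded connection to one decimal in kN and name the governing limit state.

Weld metal: throat = 0.707×5 = 3.535 mm, L = 2×125 = 250 mm. φR_n = 0.75 × 0.6 × 490 × 3.535 × 250 = 194.9 kN.
Base metal shear (6 mm plate): yield φR_n = 1.0×0.6×345×6×250 = 310.5 kN; rupture φR_n = 0.75×0.6×450×6×250 = 303.8 kN; take 303.8 kN (rupture).
Governing: min(194.9, 303.8) = 194.9 kN → weld metal.

194.9 kN (weld metal governs)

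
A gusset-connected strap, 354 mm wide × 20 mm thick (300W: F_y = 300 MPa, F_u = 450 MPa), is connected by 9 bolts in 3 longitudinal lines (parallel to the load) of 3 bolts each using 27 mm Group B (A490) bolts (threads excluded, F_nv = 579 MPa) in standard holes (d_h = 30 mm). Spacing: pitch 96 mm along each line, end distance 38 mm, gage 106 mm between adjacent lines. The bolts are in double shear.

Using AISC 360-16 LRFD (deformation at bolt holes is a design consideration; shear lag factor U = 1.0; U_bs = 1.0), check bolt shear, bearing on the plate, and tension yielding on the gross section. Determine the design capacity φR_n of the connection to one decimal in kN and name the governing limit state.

Bolt shear: A_b = π(27)²/4 = 572.56 mm². φR_n = 0.75 × 579 × 572.56 × 9 × 2 = 4475.4 kN.
Bearing (20 mm plate, F_u = 450 MPa): end bolts L_c = 38 − 30/2 = 23, R_n = min(1.2×23×20×450, 2.4×27×20×450) = 248.4 kN/bolt; interior L_c = 96 − 30 = 66, R_n = 583.2 kN/bolt. φR_n = 0.75 × (3×248.4 + 6×583.2) = 3183.3 kN.
Tension yield (gross): A_g = 354×20 = 7080 mm². φR_n = 0.90 × 300 × 7080 = 1911.6 kN.
Governing: min(4475.4, 3183.3, 1911.6) = 1911.6 kN → gross-section yield.

1911.6 kN (gross-section yield governs)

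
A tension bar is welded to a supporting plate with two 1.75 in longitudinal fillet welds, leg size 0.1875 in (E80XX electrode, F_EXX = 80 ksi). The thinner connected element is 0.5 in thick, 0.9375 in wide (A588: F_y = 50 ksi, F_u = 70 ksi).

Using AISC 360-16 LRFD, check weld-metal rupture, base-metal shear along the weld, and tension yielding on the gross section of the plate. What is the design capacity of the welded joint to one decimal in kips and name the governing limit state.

Weld metal: throat = 0.707×0.1875 = 0.13256 in, L = 2×1.75 = 3.5 in. φR_n = 0.75 × 0.6 × 80 × 0.13256 × 3.5 = 16.7 kips.
Base metal shear (0.5 in plate): yield φR_n = 1.0×0.6×50×0.5×3.5 = 52.5 kips; rupture φR_n = 0.75×0.6×70×0.5×3.5 = 55.1 kips; take 52.5 kips (yield).
Tension yield (gross): A_g = 0.9375×0.5 = 0.46875 in². φR_n = 0.90 × 50 × 0.46875 = 21.1 kips.
Governing: min(16.7, 52.5, 21.1) = 16.7 kips → weld metal.

16.7 kips (weld metal governs)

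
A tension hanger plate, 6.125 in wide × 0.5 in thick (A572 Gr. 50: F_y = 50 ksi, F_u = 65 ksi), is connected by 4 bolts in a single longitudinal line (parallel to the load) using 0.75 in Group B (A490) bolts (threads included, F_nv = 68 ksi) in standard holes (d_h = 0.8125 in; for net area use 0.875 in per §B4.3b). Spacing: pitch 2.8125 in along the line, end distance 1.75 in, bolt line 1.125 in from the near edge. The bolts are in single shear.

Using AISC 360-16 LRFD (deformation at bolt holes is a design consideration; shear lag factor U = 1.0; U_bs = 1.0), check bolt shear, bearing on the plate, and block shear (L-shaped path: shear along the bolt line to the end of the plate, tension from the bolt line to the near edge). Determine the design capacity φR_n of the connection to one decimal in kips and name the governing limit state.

Bolt shear: A_b = π(0.75)²/4 = 0.44179 in². φR_n = 0.75 × 68 × 0.44179 × 4 × 1 = 90.1 kips.
Bearing (0.5 in plate, F_u = 65 ksi): end bolts L_c = 1.75 − 0.8125/2 = 1.34375, R_n = min(1.2×1.34375×0.5×65, 2.4×0.75×0.5×65) = 52.406 kips/bolt; interior L_c = 2.8125 − 0.8125 = 2, R_n = 58.5 kips/bolt. φR_n = 0.75 × (1×52.406 + 3×58.5) = 170.9 kips.
Block shear: shear path 1×[1.75+3×2.8125] = 1×10.1875 in, A_gv = 5.0938, A_nv = 1×(10.1875 − 3.5×0.875)×0.5 = 3.5625 in²; tension to near edge: (1.125 − 0.5×0.875)×0.5 = 0.34375 in². R_n = min(0.6×65×3.5625, 0.6×50×5.0938) + 1.0×65×0.34375 = min(138.94, 152.81) + 22.344 = 161.28 kips. φR_n = 0.75 × 161.28 = 121.0 kips.
Governing: min(90.1, 170.9, 121.0) = 90.1 kips → bolt shear.

90.1 kips (bolt shear governs)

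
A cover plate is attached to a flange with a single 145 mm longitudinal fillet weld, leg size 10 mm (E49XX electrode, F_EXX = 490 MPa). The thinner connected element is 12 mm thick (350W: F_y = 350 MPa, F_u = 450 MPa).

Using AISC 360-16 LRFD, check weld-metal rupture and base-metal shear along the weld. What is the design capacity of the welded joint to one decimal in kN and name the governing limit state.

226.0 kN (weld metal governs)

Weld metal: throat = 0.707×10 = 7.07 mm, L = 145 mm. φR_n = 0.75 × 0.6 × 490 × 7.07 × 145 = 226.0 kN.
Base metal shear (12 mm plate): yield φR_n = 1.0×0.6×350×12×145 = 365.4 kN; rupture φR_n = 0.75×0.6×450×12×145 = 352.4 kN; take 352.4 kN (rupture).
Governing: min(226.0, 352.4) = 226.0 kN → weld metal.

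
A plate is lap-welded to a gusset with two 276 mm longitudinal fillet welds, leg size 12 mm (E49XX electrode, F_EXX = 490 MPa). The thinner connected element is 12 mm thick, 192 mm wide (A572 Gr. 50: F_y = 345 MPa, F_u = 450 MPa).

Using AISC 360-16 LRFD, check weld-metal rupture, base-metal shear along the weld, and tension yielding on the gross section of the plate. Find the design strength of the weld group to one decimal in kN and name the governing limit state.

715.4 kN (gross-section yield governs)

Weld metal: throat = 0.707×12 = 8.484 mm, L = 2×276 = 552 mm. φR_n = 0.75 × 0.6 × 490 × 8.484 × 552 = 1032.6 kN.
Base metal shear (12 mm plate): yield φR_n = 1.0×0.6×345×12×552 = 1371.2 kN; rupture φR_n = 0.75×0.6×450×12×552 = 1341.4 kN; take 1341.4 kN (rupture).
Tension yield (gross): A_g = 192×12 = 2304 mm². φR_n = 0.90 × 345 × 2304 = 715.4 kN.
Governing: min(1032.6, 1341.4, 715.4) = 715.4 kN → gross-section yield.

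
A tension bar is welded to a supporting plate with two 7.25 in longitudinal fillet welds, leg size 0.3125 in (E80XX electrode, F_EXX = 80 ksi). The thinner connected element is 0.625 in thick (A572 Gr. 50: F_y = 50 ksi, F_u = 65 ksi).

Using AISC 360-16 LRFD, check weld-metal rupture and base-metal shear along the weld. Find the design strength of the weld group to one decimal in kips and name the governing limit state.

Weld metal: throat = 0.707×0.3125 = 0.22094 in, L = 2×7.25 = 14.5 in. φR_n = 0.75 × 0.6 × 80 × 0.22094 × 14.5 = 115.3 kips.
Base metal shear (0.625 in plate): yield φR_n = 1.0×0.6×50×0.625×14.5 = 271.9 kips; rupture φR_n = 0.75×0.6×65×0.625×14.5 = 265.1 kips; take 265.1 kips (rupture).
Governing: min(115.3, 265.1) = 115.3 kips → weld metal.

115.3 kips (weld metal governs)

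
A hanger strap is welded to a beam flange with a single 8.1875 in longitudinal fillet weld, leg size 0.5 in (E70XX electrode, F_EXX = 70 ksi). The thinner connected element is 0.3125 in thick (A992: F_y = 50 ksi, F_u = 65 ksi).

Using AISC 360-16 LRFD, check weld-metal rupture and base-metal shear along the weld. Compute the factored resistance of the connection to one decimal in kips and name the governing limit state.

Weld metal: throat = 0.707×0.5 = 0.3535 in, L = 8.1875 in. φR_n = 0.75 × 0.6 × 70 × 0.3535 × 8.1875 = 91.2 kips.
Base metal shear (0.3125 in plate): yield φR_n = 1.0×0.6×50×0.3125×8.1875 = 76.8 kips; rupture φR_n = 0.75×0.6×65×0.3125×8.1875 = 74.8 kips; take 74.8 kips (rupture).
Governing: min(91.2, 74.8) = 74.8 kips → base-metal shear.

74.8 kips (base-metal shear governs)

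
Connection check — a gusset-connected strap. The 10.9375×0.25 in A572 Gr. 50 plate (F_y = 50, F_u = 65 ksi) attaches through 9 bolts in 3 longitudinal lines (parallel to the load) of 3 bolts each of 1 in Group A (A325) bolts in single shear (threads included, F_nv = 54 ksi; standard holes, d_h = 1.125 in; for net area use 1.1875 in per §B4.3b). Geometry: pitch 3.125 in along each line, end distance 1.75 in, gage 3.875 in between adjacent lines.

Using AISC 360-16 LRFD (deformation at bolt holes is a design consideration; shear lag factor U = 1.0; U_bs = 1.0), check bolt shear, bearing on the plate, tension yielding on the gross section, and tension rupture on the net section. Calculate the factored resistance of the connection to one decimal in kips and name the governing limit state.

89.9 kips (net-section rupture governs)

Bolt shear: A_b = π(1)²/4 = 0.7854 in². φR_n = 0.75 × 54 × 0.7854 × 9 × 1 = 286.3 kips.
Bearing (0.25 in plate, F_u = 65 ksi): end bolts L_c = 1.75 − 1.125/2 = 1.1875, R_n = min(1.2×1.1875×0.25×65, 2.4×1×0.25×65) = 23.156 kips/bolt; interior L_c = 3.125 − 1.125 = 2, R_n = 39 kips/bolt. φR_n = 0.75 × (3×23.156 + 6×39) = 227.6 kips.
Tension yield (gross): A_g = 10.9375×0.25 = 2.7344 in². φR_n = 0.90 × 50 × 2.7344 = 123.0 kips.
Tension rupture (net): A_n = (10.9375 − 3×1.1875)×0.25 = 1.8438 in² (U = 1.0, A_e = A_n). φR_n = 0.75 × 65 × 1.8438 = 89.9 kips.
Governing: min(286.3, 227.6, 123.0, 89.9) = 89.9 kips → net-section rupture.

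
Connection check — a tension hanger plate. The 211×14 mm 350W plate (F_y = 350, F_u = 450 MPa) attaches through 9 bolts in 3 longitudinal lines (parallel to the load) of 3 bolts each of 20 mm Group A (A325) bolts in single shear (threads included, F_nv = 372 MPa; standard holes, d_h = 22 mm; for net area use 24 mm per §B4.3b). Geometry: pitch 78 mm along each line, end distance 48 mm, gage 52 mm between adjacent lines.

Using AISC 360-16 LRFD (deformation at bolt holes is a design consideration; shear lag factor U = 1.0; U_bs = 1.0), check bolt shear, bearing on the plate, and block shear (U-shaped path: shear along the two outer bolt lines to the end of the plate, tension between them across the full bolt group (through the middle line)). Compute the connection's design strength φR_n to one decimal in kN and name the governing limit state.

Bolt shear: A_b = π(20)²/4 = 314.16 mm². φR_n = 0.75 × 372 × 314.16 × 9 × 1 = 788.9 kN.
Bearing (14 mm plate, F_u = 450 MPa): end bolts L_c = 48 − 22/2 = 37, R_n = min(1.2×37×14×450, 2.4×20×14×450) = 279.72 kN/bolt; interior L_c = 78 − 22 = 56, R_n = 302.4 kN/bolt. φR_n = 0.75 × (3×279.72 + 6×302.4) = 1990.2 kN.
Block shear: shear path 2×[48+2×78] = 2×204 mm, A_gv = 5712, A_nv = 2×(204 − 2.5×24)×14 = 4032 mm²; tension across gage: (104 − 2×24)×14 = 784 mm². R_n = min(0.6×450×4032, 0.6×350×5712) + 1.0×450×784 = min(1088.6, 1199.5) + 352.8 = 1441.4 kN. φR_n = 0.75 × 1441.4 = 1081.1 kN.
Governing: min(788.9, 1990.2, 1081.1) = 788.9 kN → bolt shear.

788.9 kN (bolt shear governs)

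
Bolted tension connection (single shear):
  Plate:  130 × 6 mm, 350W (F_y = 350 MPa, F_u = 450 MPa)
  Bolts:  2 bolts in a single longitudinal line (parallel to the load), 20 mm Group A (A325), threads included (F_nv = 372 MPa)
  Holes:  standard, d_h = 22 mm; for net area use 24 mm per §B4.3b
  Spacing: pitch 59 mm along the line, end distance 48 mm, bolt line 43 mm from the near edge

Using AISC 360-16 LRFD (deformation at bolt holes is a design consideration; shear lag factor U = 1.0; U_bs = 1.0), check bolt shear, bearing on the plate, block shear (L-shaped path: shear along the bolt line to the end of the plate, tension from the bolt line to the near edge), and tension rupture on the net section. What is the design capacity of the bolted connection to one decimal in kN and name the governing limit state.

Bolt shear: A_b = π(20)²/4 = 314.16 mm². φR_n = 0.75 × 372 × 314.16 × 2 × 1 = 175.3 kN.
Bearing (6 mm plate, F_u = 450 MPa): end bolts L_c = 48 − 22/2 = 37, R_n = min(1.2×37×6×450, 2.4×20×6×450) = 119.88 kN/bolt; interior L_c = 59 − 22 = 37, R_n = 119.88 kN/bolt. φR_n = 0.75 × (1×119.88 + 1×119.88) = 179.8 kN.
Block shear: shear path 1×[48+1×59] = 1×107 mm, A_gv = 642, A_nv = 1×(107 − 1.5×24)×6 = 426 mm²; tension to near edge: (43 − 0.5×24)×6 = 186 mm². R_n = min(0.6×450×426, 0.6×350×642) + 1.0×450×186 = min(115.02, 134.82) + 83.7 = 198.72 kN. φR_n = 0.75 × 198.72 = 149.0 kN.
Tension rupture (net): A_n = (130 − 1×24)×6 = 636 mm² (U = 1.0, A_e = A_n). φR_n = 0.75 × 450 × 636 = 214.7 kN.
Governing: min(175.3, 179.8, 149.0, 214.7) = 149.0 kN → block shear.

149.0 kN (block shear governs)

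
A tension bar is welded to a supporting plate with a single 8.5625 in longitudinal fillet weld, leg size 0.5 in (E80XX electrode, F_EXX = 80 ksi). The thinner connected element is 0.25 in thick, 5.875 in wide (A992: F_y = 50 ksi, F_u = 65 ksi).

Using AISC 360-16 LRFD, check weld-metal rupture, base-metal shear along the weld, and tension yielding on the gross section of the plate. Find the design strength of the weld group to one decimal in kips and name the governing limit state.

62.6 kips (base-metal shear governs)

Weld metal: throat = 0.707×0.5 = 0.3535 in, L = 8.5625 in. φR_n = 0.75 × 0.6 × 80 × 0.3535 × 8.5625 = 109.0 kips.
Base metal shear (0.25 in plate): yield φR_n = 1.0×0.6×50×0.25×8.5625 = 64.2 kips; rupture φR_n = 0.75×0.6×65×0.25×8.5625 = 62.6 kips; take 62.6 kips (rupture).
Tension yield (gross): A_g = 5.875×0.25 = 1.4688 in². φR_n = 0.90 × 50 × 1.4688 = 66.1 kips.
Governing: min(109.0, 62.6, 66.1) = 62.6 kips → base-metal shear.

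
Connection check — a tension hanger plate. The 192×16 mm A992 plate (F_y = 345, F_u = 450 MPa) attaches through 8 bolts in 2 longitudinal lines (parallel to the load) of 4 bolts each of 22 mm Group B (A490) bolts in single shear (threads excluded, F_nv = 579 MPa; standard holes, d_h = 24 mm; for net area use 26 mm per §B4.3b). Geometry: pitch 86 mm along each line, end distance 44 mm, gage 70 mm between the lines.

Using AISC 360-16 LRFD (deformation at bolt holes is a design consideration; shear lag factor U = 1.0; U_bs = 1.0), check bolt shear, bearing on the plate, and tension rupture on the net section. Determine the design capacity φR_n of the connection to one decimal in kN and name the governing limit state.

756.0 kN (net-section rupture governs)

Bolt shear: A_b = π(22)²/4 = 380.13 mm². φR_n = 0.75 × 579 × 380.13 × 8 × 1 = 1320.6 kN.
Bearing (16 mm plate, F_u = 450 MPa): end bolts L_c = 44 − 24/2 = 32, R_n = min(1.2×32×16×450, 2.4×22×16×450) = 276.48 kN/bolt; interior L_c = 86 − 24 = 62, R_n = 380.16 kN/bolt. φR_n = 0.75 × (2×276.48 + 6×380.16) = 2125.4 kN.
Tension rupture (net): A_n = (192 − 2×26)×16 = 2240 mm² (U = 1.0, A_e = A_n). φR_n = 0.75 × 450 × 2240 = 756.0 kN.
Governing: min(1320.6, 2125.4, 756.0) = 756.0 kN → net-section rupture.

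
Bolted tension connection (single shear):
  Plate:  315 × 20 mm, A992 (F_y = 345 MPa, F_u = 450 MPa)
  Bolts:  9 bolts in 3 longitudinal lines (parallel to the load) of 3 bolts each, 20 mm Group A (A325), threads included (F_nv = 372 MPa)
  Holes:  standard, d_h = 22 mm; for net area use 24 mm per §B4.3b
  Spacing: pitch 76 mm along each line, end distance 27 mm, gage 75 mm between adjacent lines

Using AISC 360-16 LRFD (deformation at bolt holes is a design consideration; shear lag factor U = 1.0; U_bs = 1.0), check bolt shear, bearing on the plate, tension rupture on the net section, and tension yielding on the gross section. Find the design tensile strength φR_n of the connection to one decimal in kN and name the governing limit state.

788.9 kN (bolt shear governs)

Bolt shear: A_b = π(20)²/4 = 314.16 mm². φR_n = 0.75 × 372 × 314.16 × 9 × 1 = 788.9 kN.
Bearing (20 mm plate, F_u = 450 MPa): end bolts L_c = 27 − 22/2 = 16, R_n = min(1.2×16×20×450, 2.4×20×20×450) = 172.8 kN/bolt; interior L_c = 76 − 22 = 54, R_n = 432 kN/bolt. φR_n = 0.75 × (3×172.8 + 6×432) = 2332.8 kN.
Tension rupture (net): A_n = (315 − 3×24)×20 = 4860 mm² (U = 1.0, A_e = A_n). φR_n = 0.75 × 450 × 4860 = 1640.3 kN.
Tension yield (gross): A_g = 315×20 = 6300 mm². φR_n = 0.90 × 345 × 6300 = 1956.2 kN.
Governing: min(788.9, 2332.8, 1640.3, 1956.2) = 788.9 kN → bolt shear.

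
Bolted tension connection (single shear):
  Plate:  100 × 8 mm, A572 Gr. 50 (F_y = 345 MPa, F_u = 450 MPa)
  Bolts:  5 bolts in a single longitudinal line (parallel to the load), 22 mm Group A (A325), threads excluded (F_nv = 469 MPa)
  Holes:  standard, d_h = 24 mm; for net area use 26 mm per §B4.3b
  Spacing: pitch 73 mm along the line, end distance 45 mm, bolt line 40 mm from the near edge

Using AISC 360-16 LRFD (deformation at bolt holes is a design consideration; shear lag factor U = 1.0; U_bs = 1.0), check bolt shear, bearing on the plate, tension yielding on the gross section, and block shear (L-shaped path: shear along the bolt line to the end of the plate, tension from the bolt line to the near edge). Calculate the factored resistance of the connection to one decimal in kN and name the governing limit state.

Bolt shear: A_b = π(22)²/4 = 380.13 mm². φR_n = 0.75 × 469 × 380.13 × 5 × 1 = 668.6 kN.
Bearing (8 mm plate, F_u = 450 MPa): end bolts L_c = 45 − 24/2 = 33, R_n = min(1.2×33×8×450, 2.4×22×8×450) = 142.56 kN/bolt; interior L_c = 73 − 24 = 49, R_n = 190.08 kN/bolt. φR_n = 0.75 × (1×142.56 + 4×190.08) = 677.2 kN.
Tension yield (gross): A_g = 100×8 = 800 mm². φR_n = 0.90 × 345 × 800 = 248.4 kN.
Block shear: shear path 1×[45+4×73] = 1×337 mm, A_gv = 2696, A_nv = 1×(337 − 4.5×26)×8 = 1760 mm²; tension to near edge: (40 − 0.5×26)×8 = 216 mm². R_n = min(0.6×450×1760, 0.6×345×2696) + 1.0×450×216 = min(475.2, 558.07) + 97.2 = 572.4 kN. φR_n = 0.75 × 572.4 = 429.3 kN.
Governing: min(668.6, 677.2, 248.4, 429.3) = 248.4 kN → gross-section yield.

248.4 kN (gross-section yield governs)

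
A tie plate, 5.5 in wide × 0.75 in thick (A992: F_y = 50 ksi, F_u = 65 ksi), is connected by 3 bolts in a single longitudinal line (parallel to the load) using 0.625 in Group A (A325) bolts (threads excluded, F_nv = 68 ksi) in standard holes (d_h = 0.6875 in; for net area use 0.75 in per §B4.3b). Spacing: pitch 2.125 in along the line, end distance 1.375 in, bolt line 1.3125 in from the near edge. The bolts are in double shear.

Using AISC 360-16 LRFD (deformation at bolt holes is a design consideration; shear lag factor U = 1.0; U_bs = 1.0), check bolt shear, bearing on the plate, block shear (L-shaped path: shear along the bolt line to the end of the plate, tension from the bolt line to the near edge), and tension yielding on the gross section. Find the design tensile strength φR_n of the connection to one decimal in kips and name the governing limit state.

Bolt shear: A_b = π(0.625)²/4 = 0.3068 in². φR_n = 0.75 × 68 × 0.3068 × 3 × 2 = 93.9 kips.
Bearing (0.75 in plate, F_u = 65 ksi): end bolts L_c = 1.375 − 0.6875/2 = 1.03125, R_n = min(1.2×1.03125×0.75×65, 2.4×0.625×0.75×65) = 60.328 kips/bolt; interior L_c = 2.125 − 0.6875 = 1.4375, R_n = 73.125 kips/bolt. φR_n = 0.75 × (1×60.328 + 2×73.125) = 154.9 kips.
Block shear: shear path 1×[1.375+2×2.125] = 1×5.625 in, A_gv = 4.2188, A_nv = 1×(5.625 − 2.5×0.75)×0.75 = 2.8125 in²; tension to near edge: (1.3125 − 0.5×0.75)×0.75 = 0.70313 in². R_n = min(0.6×65×2.8125, 0.6×50×4.2188) + 1.0×65×0.70313 = min(109.69, 126.56) + 45.703 = 155.39 kips. φR_n = 0.75 × 155.39 = 116.5 kips.
Tension yield (gross): A_g = 5.5×0.75 = 4.125 in². φR_n = 0.90 × 50 × 4.125 = 185.6 kips.
Governing: min(93.9, 154.9, 116.5, 185.6) = 93.9 kips → bolt shear.

93.9 kips (bolt shear governs)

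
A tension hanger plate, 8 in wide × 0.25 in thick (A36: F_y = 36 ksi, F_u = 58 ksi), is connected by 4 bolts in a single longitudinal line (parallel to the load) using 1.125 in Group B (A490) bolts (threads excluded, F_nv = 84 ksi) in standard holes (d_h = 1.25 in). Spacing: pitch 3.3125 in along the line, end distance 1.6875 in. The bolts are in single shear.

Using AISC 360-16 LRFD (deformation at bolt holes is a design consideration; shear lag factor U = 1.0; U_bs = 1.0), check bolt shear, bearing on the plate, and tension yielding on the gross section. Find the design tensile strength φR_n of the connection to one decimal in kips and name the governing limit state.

64.8 kips (gross-section yield governs)

Bolt shear: A_b = π(1.125)²/4 = 0.99402 in². φR_n = 0.75 × 84 × 0.99402 × 4 × 1 = 250.5 kips.
Bearing (0.25 in plate, F_u = 58 ksi): end bolts L_c = 1.6875 − 1.25/2 = 1.0625, R_n = min(1.2×1.0625×0.25×58, 2.4×1.125×0.25×58) = 18.488 kips/bolt; interior L_c = 3.3125 − 1.25 = 2.0625, R_n = 35.888 kips/bolt. φR_n = 0.75 × (1×18.488 + 3×35.888) = 94.6 kips.
Tension yield (gross): A_g = 8×0.25 = 2 in². φR_n = 0.90 × 36 × 2 = 64.8 kips.
Governing: min(250.5, 94.6, 64.8) = 64.8 kips → gross-section yield.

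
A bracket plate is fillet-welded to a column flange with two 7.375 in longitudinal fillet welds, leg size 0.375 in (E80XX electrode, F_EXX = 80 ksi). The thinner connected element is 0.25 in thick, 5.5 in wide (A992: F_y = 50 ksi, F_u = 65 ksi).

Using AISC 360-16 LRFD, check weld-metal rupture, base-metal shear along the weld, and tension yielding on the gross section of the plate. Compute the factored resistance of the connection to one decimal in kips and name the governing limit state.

Weld metal: throat = 0.707×0.375 = 0.26513 in, L = 2×7.375 = 14.75 in. φR_n = 0.75 × 0.6 × 80 × 0.26513 × 14.75 = 140.8 kips.
Base metal shear (0.25 in plate): yield φR_n = 1.0×0.6×50×0.25×14.75 = 110.6 kips; rupture φR_n = 0.75×0.6×65×0.25×14.75 = 107.9 kips; take 107.9 kips (rupture).
Tension yield (gross): A_g = 5.5×0.25 = 1.375 in². φR_n = 0.90 × 50 × 1.375 = 61.9 kips.
Governing: min(140.8, 107.9, 61.9) = 61.9 kips → gross-section yield.

61.9 kips (gross-section yield governs)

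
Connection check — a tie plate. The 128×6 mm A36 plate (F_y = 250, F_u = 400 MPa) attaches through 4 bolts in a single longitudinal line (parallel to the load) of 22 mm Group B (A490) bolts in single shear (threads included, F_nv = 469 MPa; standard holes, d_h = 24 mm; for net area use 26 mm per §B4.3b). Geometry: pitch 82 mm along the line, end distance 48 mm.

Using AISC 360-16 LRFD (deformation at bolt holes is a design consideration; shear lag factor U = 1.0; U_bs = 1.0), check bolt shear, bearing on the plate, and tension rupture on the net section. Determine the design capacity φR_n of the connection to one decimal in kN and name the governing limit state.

183.6 kN (net-section rupture governs)

Bolt shear: A_b = π(22)²/4 = 380.13 mm². φR_n = 0.75 × 469 × 380.13 × 4 × 1 = 534.8 kN.
Bearing (6 mm plate, F_u = 400 MPa): end bolts L_c = 48 − 24/2 = 36, R_n = min(1.2×36×6×400, 2.4×22×6×400) = 103.68 kN/bolt; interior L_c = 82 − 24 = 58, R_n = 126.72 kN/bolt. φR_n = 0.75 × (1×103.68 + 3×126.72) = 362.9 kN.
Tension rupture (net): A_n = (128 − 1×26)×6 = 612 mm² (U = 1.0, A_e = A_n). φR_n = 0.75 × 400 × 612 = 183.6 kN.
Governing: min(534.8, 362.9, 183.6) = 183.6 kN → net-section rupture.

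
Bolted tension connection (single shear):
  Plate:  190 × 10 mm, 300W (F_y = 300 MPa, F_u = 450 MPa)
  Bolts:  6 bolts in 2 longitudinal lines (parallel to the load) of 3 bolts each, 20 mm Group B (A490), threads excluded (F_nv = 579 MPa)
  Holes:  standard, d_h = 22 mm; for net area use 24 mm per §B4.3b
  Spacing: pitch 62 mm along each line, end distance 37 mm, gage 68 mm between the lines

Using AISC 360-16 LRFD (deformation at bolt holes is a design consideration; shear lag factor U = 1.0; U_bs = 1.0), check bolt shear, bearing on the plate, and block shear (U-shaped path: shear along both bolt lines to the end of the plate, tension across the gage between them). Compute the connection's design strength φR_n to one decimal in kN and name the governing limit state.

Bolt shear: A_b = π(20)²/4 = 314.16 mm². φR_n = 0.75 × 579 × 314.16 × 6 × 1 = 818.5 kN.
Bearing (10 mm plate, F_u = 450 MPa): end bolts L_c = 37 − 22/2 = 26, R_n = min(1.2×26×10×450, 2.4×20×10×450) = 140.4 kN/bolt; interior L_c = 62 − 22 = 40, R_n = 216 kN/bolt. φR_n = 0.75 × (2×140.4 + 4×216) = 858.6 kN.
Block shear: shear path 2×[37+2×62] = 2×161 mm, A_gv = 3220, A_nv = 2×(161 − 2.5×24)×10 = 2020 mm²; tension across gage: (68 − 1×24)×10 = 440 mm². R_n = min(0.6×450×2020, 0.6×300×3220) + 1.0×450×440 = min(545.4, 579.6) + 198 = 743.4 kN. φR_n = 0.75 × 743.4 = 557.6 kN.
Governing: min(818.5, 858.6, 557.6) = 557.6 kN → block shear.

557.6 kN (block shear governs)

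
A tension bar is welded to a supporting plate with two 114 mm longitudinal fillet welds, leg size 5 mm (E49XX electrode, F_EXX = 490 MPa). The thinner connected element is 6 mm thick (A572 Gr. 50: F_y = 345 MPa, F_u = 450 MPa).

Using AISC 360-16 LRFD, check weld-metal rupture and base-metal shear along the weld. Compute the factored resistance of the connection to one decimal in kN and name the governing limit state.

Weld metal: throat = 0.707×5 = 3.535 mm, L = 2×114 = 228 mm. φR_n = 0.75 × 0.6 × 490 × 3.535 × 228 = 177.7 kN.
Base metal shear (6 mm plate): yield φR_n = 1.0×0.6×345×6×228 = 283.2 kN; rupture φR_n = 0.75×0.6×450×6×228 = 277.0 kN; take 277.0 kN (rupture).
Governing: min(177.7, 277.0) = 177.7 kN → weld metal.

177.7 kN (weld metal governs)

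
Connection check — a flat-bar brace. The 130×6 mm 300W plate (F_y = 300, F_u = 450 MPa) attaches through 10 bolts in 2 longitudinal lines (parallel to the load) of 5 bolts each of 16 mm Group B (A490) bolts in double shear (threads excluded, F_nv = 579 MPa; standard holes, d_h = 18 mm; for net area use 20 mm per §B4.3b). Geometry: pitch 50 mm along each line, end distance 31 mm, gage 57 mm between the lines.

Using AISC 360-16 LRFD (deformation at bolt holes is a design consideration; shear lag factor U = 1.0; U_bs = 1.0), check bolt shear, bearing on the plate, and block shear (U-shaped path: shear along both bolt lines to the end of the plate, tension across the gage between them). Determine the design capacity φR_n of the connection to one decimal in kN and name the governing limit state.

Bolt shear: A_b = π(16)²/4 = 201.06 mm². φR_n = 0.75 × 579 × 201.06 × 10 × 2 = 1746.2 kN.
Bearing (6 mm plate, F_u = 450 MPa): end bolts L_c = 31 − 18/2 = 22, R_n = min(1.2×22×6×450, 2.4×16×6×450) = 71.28 kN/bolt; interior L_c = 50 − 18 = 32, R_n = 103.68 kN/bolt. φR_n = 0.75 × (2×71.28 + 8×103.68) = 729.0 kN.
Block shear: shear path 2×[31+4×50] = 2×231 mm, A_gv = 2772, A_nv = 2×(231 − 4.5×20)×6 = 1692 mm²; tension across gage: (57 − 1×20)×6 = 222 mm². R_n = min(0.6×450×1692, 0.6×300×2772) + 1.0×450×222 = min(456.84, 498.96) + 99.9 = 556.74 kN. φR_n = 0.75 × 556.74 = 417.6 kN.
Governing: min(1746.2, 729.0, 417.6) = 417.6 kN → block shear.

417.6 kN (block shear governs)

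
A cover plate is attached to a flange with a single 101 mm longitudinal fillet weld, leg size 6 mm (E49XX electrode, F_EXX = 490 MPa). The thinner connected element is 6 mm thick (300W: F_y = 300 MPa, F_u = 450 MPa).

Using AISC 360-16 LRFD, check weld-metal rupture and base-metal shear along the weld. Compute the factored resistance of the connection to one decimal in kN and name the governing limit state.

94.5 kN (weld metal governs)

Weld metal: throat = 0.707×6 = 4.242 mm, L = 101 mm. φR_n = 0.75 × 0.6 × 490 × 4.242 × 101 = 94.5 kN.
Base metal shear (6 mm plate): yield φR_n = 1.0×0.6×300×6×101 = 109.1 kN; rupture φR_n = 0.75×0.6×450×6×101 = 122.7 kN; take 109.1 kN (yield).
Governing: min(94.5, 109.1) = 94.5 kN → weld metal.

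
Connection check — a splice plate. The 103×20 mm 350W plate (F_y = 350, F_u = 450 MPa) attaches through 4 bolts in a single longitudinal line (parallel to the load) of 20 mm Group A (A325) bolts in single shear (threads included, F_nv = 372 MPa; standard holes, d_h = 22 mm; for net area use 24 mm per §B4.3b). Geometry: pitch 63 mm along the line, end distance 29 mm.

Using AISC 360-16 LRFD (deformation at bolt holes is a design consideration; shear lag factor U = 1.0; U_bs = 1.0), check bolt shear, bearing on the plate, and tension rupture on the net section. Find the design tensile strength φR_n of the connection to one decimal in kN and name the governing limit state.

Bolt shear: A_b = π(20)²/4 = 314.16 mm². φR_n = 0.75 × 372 × 314.16 × 4 × 1 = 350.6 kN.
Bearing (20 mm plate, F_u = 450 MPa): end bolts L_c = 29 − 22/2 = 18, R_n = min(1.2×18×20×450, 2.4×20×20×450) = 194.4 kN/bolt; interior L_c = 63 − 22 = 41, R_n = 432 kN/bolt. φR_n = 0.75 × (1×194.4 + 3×432) = 1117.8 kN.
Tension rupture (net): A_n = (103 − 1×24)×20 = 1580 mm² (U = 1.0, A_e = A_n). φR_n = 0.75 × 450 × 1580 = 533.3 kN.
Governing: min(350.6, 1117.8, 533.3) = 350.6 kN → bolt shear.

350.6 kN (bolt shear governs)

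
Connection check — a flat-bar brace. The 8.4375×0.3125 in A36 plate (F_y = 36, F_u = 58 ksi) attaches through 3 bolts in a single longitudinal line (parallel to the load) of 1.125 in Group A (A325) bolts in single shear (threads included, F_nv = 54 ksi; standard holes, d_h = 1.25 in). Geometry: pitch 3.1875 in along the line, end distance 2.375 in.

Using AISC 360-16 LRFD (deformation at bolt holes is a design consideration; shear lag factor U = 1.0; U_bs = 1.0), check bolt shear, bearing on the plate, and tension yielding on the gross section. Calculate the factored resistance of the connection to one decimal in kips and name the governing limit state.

Bolt shear: A_b = π(1.125)²/4 = 0.99402 in². φR_n = 0.75 × 54 × 0.99402 × 3 × 1 = 120.8 kips.
Bearing (0.3125 in plate, F_u = 58 ksi): end bolts L_c = 2.375 − 1.25/2 = 1.75, R_n = min(1.2×1.75×0.3125×58, 2.4×1.125×0.3125×58) = 38.063 kips/bolt; interior L_c = 3.1875 − 1.25 = 1.9375, R_n = 42.141 kips/bolt. φR_n = 0.75 × (1×38.063 + 2×42.141) = 91.8 kips.
Tension yield (gross): A_g = 8.4375×0.3125 = 2.6367 in². φR_n = 0.90 × 36 × 2.6367 = 85.4 kips.
Governing: min(120.8, 91.8, 85.4) = 85.4 kips → gross-section yield.

85.4 kips (gross-section yield governs)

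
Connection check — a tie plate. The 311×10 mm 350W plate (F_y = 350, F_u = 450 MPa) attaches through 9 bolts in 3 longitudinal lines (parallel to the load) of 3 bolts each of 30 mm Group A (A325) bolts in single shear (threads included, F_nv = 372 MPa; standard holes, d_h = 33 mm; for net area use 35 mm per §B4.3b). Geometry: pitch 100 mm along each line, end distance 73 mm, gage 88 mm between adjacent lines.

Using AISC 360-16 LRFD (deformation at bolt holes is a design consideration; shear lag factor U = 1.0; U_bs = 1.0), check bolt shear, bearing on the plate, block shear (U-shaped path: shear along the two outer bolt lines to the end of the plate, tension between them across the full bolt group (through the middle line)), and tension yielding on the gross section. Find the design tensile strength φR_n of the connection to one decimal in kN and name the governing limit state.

979.7 kN (gross-section yield governs)

Bolt shear: A_b = π(30)²/4 = 706.86 mm². φR_n = 0.75 × 372 × 706.86 × 9 × 1 = 1774.9 kN.
Bearing (10 mm plate, F_u = 450 MPa): end bolts L_c = 73 − 33/2 = 56.5, R_n = min(1.2×56.5×10×450, 2.4×30×10×450) = 305.1 kN/bolt; interior L_c = 100 − 33 = 67, R_n = 324 kN/bolt. φR_n = 0.75 × (3×305.1 + 6×324) = 2144.5 kN.
Block shear: shear path 2×[73+2×100] = 2×273 mm, A_gv = 5460, A_nv = 2×(273 − 2.5×35)×10 = 3710 mm²; tension across gage: (176 − 2×35)×10 = 1060 mm². R_n = min(0.6×450×3710, 0.6×350×5460) + 1.0×450×1060 = min(1001.7, 1146.6) + 477 = 1478.7 kN. φR_n = 0.75 × 1478.7 = 1109.0 kN.
Tension yield (gross): A_g = 311×10 = 3110 mm². φR_n = 0.90 × 350 × 3110 = 979.7 kN.
Governing: min(1774.9, 2144.5, 1109.0, 979.7) = 979.7 kN → gross-section yield.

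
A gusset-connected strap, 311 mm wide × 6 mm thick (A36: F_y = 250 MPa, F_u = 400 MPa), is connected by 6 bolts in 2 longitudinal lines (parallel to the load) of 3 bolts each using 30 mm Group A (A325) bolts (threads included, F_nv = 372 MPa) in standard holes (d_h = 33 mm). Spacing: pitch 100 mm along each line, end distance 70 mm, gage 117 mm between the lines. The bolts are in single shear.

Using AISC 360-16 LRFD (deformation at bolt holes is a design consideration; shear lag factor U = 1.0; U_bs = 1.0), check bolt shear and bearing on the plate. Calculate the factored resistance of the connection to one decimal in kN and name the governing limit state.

Bolt shear: A_b = π(30)²/4 = 706.86 mm². φR_n = 0.75 × 372 × 706.86 × 6 × 1 = 1183.3 kN.
Bearing (6 mm plate, F_u = 400 MPa): end bolts L_c = 70 − 33/2 = 53.5, R_n = min(1.2×53.5×6×400, 2.4×30×6×400) = 154.08 kN/bolt; interior L_c = 100 − 33 = 67, R_n = 172.8 kN/bolt. φR_n = 0.75 × (2×154.08 + 4×172.8) = 749.5 kN.
Governing: min(1183.3, 749.5) = 749.5 kN → bearing.

749.5 kN (bearing governs)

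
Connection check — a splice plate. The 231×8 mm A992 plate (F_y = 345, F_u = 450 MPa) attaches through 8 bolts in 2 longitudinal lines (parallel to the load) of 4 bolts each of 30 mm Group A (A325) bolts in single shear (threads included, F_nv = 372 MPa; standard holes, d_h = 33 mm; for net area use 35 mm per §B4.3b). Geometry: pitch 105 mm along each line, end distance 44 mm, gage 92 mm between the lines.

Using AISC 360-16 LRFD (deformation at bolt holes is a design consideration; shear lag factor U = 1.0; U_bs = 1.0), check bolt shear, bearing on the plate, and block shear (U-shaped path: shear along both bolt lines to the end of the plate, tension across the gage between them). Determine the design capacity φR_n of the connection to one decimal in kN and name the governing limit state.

Bolt shear: A_b = π(30)²/4 = 706.86 mm². φR_n = 0.75 × 372 × 706.86 × 8 × 1 = 1577.7 kN.
Bearing (8 mm plate, F_u = 450 MPa): end bolts L_c = 44 − 33/2 = 27.5, R_n = min(1.2×27.5×8×450, 2.4×30×8×450) = 118.8 kN/bolt; interior L_c = 105 − 33 = 72, R_n = 259.2 kN/bolt. φR_n = 0.75 × (2×118.8 + 6×259.2) = 1344.6 kN.
Block shear: shear path 2×[44+3×105] = 2×359 mm, A_gv = 5744, A_nv = 2×(359 − 3.5×35)×8 = 3784 mm²; tension across gage: (92 − 1×35)×8 = 456 mm². R_n = min(0.6×450×3784, 0.6×345×5744) + 1.0×450×456 = min(1021.7, 1189) + 205.2 = 1226.9 kN. φR_n = 0.75 × 1226.9 = 920.2 kN.
Governing: min(1577.7, 1344.6, 920.2) = 920.2 kN → block shear.

920.2 kN (block shear governs)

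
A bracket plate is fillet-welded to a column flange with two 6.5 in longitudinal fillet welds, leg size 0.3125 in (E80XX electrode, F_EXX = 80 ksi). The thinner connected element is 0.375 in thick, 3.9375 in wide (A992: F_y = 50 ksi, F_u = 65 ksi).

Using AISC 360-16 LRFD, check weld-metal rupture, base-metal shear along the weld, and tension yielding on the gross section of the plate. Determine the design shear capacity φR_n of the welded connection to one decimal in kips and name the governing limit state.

Weld metal: throat = 0.707×0.3125 = 0.22094 in, L = 2×6.5 = 13 in. φR_n = 0.75 × 0.6 × 80 × 0.22094 × 13 = 103.4 kips.
Base metal shear (0.375 in plate): yield φR_n = 1.0×0.6×50×0.375×13 = 146.3 kips; rupture φR_n = 0.75×0.6×65×0.375×13 = 142.6 kips; take 142.6 kips (rupture).
Tension yield (gross): A_g = 3.9375×0.375 = 1.4766 in². φR_n = 0.90 × 50 × 1.4766 = 66.4 kips.
Governing: min(103.4, 142.6, 66.4) = 66.4 kips → gross-section yield.

66.4 kips (gross-section yield governs)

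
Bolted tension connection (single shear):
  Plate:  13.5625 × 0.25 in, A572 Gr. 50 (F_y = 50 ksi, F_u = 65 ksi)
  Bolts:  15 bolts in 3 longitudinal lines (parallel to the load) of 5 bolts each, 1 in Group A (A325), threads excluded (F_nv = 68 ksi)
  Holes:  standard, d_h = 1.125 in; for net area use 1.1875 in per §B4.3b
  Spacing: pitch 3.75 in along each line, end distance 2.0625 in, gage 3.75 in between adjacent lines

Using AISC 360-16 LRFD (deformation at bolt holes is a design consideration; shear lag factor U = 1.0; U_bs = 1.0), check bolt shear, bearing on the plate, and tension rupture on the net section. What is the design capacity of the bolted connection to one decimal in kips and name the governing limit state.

121.9 kips (net-section rupture governs)

Bolt shear: A_b = π(1)²/4 = 0.7854 in². φR_n = 0.75 × 68 × 0.7854 × 15 × 1 = 600.8 kips.
Bearing (0.25 in plate, F_u = 65 ksi): end bolts L_c = 2.0625 − 1.125/2 = 1.5, R_n = min(1.2×1.5×0.25×65, 2.4×1×0.25×65) = 29.25 kips/bolt; interior L_c = 3.75 − 1.125 = 2.625, R_n = 39 kips/bolt. φR_n = 0.75 × (3×29.25 + 12×39) = 416.8 kips.
Tension rupture (net): A_n = (13.5625 − 3×1.1875)×0.25 = 2.5 in² (U = 1.0, A_e = A_n). φR_n = 0.75 × 65 × 2.5 = 121.9 kips.
Governing: min(600.8, 416.8, 121.9) = 121.9 kips → net-section rupture.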